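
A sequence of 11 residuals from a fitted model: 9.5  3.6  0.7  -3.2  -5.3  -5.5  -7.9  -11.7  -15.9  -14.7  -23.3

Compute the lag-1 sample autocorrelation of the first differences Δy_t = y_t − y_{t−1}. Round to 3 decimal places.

-0.344

First differences Δy: -5.9, -2.9, -3.9, -2.1, -0.2, -2.4, -3.8, -4.2, 1.2, -8.6
Mean of differences = -3.2800
Numerator Σ(Δy_t−Δȳ)(Δy_{t+1}−Δȳ) = -23.5524
Denominator Σ(Δy_t−Δȳ)² = 68.5360
r_1(Δy) = -23.5524 / 68.5360 = -0.344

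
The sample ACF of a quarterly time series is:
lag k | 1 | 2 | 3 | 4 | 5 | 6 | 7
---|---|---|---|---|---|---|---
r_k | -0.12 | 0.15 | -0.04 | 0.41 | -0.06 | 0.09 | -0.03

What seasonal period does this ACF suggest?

4

The largest autocorrelation is r_4 = 0.41; the remaining lags stay at or below 0.15.
The dominant spike at lag 4 indicates a seasonal period of 4.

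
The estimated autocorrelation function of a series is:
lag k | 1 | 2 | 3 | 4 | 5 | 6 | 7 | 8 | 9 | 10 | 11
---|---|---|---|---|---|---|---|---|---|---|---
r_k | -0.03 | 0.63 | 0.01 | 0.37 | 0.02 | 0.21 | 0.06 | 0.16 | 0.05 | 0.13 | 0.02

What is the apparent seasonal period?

The largest autocorrelation is r_2 = 0.63, with weaker echoes at lags 4 (0.37), 6 (0.21) and 8 (0.16); the remaining lags stay at or below 0.13.
The dominant spike at lag 2 indicates a seasonal period of 2.

2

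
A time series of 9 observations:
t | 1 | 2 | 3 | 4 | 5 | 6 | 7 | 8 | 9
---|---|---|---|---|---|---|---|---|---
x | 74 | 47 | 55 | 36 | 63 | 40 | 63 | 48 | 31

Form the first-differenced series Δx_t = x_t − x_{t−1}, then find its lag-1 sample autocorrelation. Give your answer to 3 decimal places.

First differences Δx: -27, 8, -19, 27, -23, 23, -15, -17
Mean of differences = -5.3750
Numerator Σ(Δx_t−Δx̄)(Δx_{t+1}−Δx̄) = -2144.5156
Denominator Σ(Δx_t−Δx̄)² = 3223.8750
r_1(Δx) = -2144.5156 / 3223.8750 = -0.665

-0.665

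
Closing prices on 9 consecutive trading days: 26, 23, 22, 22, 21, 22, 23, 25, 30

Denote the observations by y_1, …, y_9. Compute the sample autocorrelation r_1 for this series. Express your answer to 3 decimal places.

Mean ȳ = (26 + 23 + 22 + 22 + 21 + 22 + 23 + 25 + 30)/9 = 23.7778
Numerator Σ_{t=1}^{8}(y_t−ȳ)(y_{t+1}−ȳ) = 20.7284
Denominator Σ(y_t−ȳ)² = 63.5556
r_1 = 20.7284 / 63.5556 = 0.326

0.326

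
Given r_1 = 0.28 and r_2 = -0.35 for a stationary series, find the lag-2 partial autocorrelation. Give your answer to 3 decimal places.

-0.465

φ_{22} = (r_2 − r_1²) / (1 − r_1²)
r_1² = (0.28)² = 0.0784
Numerator = -0.35 − 0.0784 = -0.4284; denominator = 1 − 0.0784 = 0.9216
φ_{22} = -0.4284 / 0.9216 = -0.465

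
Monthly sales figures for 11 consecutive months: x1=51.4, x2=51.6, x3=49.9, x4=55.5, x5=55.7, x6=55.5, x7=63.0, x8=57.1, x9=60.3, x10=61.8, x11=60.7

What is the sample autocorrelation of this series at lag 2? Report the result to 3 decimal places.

Mean x̄ = (51.4 + 51.6 + 49.9 + 55.5 + 55.7 + 55.5 + 63.0 + 57.1 + 60.3 + 61.8 + 60.7)/11 = 56.5909
Numerator Σ_{t=1}^{9}(x_t−x̄)(x_{t+2}−x̄) = 82.7271
Denominator Σ(x_t−x̄)² = 198.9091
r_2 = 82.7271 / 198.9091 = 0.416

0.416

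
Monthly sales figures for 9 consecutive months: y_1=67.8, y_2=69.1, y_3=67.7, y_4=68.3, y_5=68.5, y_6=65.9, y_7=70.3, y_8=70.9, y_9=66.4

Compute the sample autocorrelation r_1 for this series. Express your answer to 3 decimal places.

-0.278

Mean ȳ = (67.8 + 69.1 + 67.7 + 68.3 + 68.5 + 65.9 + 70.3 + 70.9 + 66.4)/9 = 68.3222
Numerator Σ_{t=1}^{8}(y_t−ȳ)(y_{t+1}−ȳ) = -5.9583
Denominator Σ(y_t−ȳ)² = 21.4156
r_1 = -5.9583 / 21.4156 = -0.278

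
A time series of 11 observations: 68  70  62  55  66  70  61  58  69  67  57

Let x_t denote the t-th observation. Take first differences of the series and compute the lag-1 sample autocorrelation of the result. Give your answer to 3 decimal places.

First differences Δx: 2, -8, -7, 11, 4, -9, -3, 11, -2, -10
Mean of differences = -1.1000
Numerator Σ(Δx_t−Δx̄)(Δx_{t+1}−Δx̄) = -41.5100
Denominator Σ(Δx_t−Δx̄)² = 556.9000
r_1(Δx) = -41.5100 / 556.9000 = -0.075

-0.075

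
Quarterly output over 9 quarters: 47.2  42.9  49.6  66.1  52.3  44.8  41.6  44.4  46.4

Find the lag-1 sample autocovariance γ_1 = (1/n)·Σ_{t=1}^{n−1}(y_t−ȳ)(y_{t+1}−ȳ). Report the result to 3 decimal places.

15.112

Mean ȳ = (47.2 + 42.9 + 49.6 + 66.1 + 52.3 + 44.8 + 41.6 + 44.4 + 46.4)/9 = 48.3667
Σ_{t=1}^{8}(y_t−ȳ)(y_{t+1}−ȳ) = 136.0056
γ_1 = 136.0056 / 9 = 15.112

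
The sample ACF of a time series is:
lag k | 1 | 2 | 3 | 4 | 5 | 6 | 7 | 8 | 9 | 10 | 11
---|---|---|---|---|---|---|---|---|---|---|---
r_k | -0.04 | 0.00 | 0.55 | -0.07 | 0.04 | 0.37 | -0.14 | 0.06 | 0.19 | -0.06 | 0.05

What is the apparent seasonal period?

The largest autocorrelation is r_3 = 0.55, with weaker echoes at lags 6 (0.37) and 9 (0.19); the remaining lags stay at or below 0.06.
The dominant spike at lag 3 indicates a seasonal period of 3.

3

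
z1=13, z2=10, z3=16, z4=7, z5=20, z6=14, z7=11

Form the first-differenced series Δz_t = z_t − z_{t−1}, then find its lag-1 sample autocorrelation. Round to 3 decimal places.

-0.730

First differences Δz: -3, 6, -9, 13, -6, -3
Mean of differences = -0.3333
Numerator Σ(Δz_t−Δz̄)(Δz_{t+1}−Δz̄) = -247.7778
Denominator Σ(Δz_t−Δz̄)² = 339.3333
r_1(Δz) = -247.7778 / 339.3333 = -0.730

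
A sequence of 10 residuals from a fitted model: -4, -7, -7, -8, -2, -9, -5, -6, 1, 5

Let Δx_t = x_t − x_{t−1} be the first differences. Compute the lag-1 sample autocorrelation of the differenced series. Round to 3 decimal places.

-0.405

First differences Δx: -3, 0, -1, 6, -7, 4, -1, 7, 4
Mean of differences = 1.0000
Numerator Σ(Δx_t−Δx̄)(Δx_{t+1}−Δx̄) = -68.0000
Denominator Σ(Δx_t−Δx̄)² = 168.0000
r_1(Δx) = -68.0000 / 168.0000 = -0.405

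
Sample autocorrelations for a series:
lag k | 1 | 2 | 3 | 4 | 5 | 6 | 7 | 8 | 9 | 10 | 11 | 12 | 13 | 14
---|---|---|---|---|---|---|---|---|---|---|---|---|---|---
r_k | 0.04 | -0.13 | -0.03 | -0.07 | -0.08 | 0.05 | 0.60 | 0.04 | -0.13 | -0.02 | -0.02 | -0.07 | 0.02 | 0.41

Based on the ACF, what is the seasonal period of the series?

7

The largest autocorrelation is r_7 = 0.60, with a weaker echo at lag 14 (0.41); the remaining lags stay at or below 0.05.
The dominant spike at lag 7 indicates a seasonal period of 7.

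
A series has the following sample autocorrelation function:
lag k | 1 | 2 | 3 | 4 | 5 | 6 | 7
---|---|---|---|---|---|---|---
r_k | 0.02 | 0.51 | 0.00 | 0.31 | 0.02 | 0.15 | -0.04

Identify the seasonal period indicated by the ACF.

2

The largest autocorrelation is r_2 = 0.51, with weaker echoes at lags 4 (0.31) and 6 (0.15); the remaining lags stay at or below 0.02.
The dominant spike at lag 2 indicates a seasonal period of 2.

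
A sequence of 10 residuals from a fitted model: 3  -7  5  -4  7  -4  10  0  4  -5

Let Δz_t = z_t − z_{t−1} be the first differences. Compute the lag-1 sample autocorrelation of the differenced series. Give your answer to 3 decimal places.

-0.849

First differences Δz: -10, 12, -9, 11, -11, 14, -10, 4, -9
Mean of differences = -0.8889
Numerator Σ(Δz_t−Δz̄)(Δz_{t+1}−Δz̄) = -809.0123
Denominator Σ(Δz_t−Δz̄)² = 952.8889
r_1(Δz) = -809.0123 / 952.8889 = -0.849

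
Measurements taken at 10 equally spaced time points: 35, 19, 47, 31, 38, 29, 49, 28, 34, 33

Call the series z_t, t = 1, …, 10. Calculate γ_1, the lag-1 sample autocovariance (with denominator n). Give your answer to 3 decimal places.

-44.699

Mean z̄ = (35 + 19 + 47 + 31 + 38 + 29 + 49 + 28 + 34 + 33)/10 = 34.3000
Σ_{t=1}^{9}(z_t−z̄)(z_{t+1}−z̄) = -446.9900
γ_1 = -446.9900 / 10 = -44.699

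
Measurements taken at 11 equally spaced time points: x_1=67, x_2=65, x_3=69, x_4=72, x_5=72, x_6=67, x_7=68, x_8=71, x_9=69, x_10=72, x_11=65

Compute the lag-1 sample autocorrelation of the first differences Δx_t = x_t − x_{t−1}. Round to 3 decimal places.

First differences Δx: -2, 4, 3, 0, -5, 1, 3, -2, 3, -7
Mean of differences = -0.2000
Numerator Σ(Δx_t−Δx̄)(Δx_{t+1}−Δx̄) = -29.6400
Denominator Σ(Δx_t−Δx̄)² = 125.6000
r_1(Δx) = -29.6400 / 125.6000 = -0.236

-0.236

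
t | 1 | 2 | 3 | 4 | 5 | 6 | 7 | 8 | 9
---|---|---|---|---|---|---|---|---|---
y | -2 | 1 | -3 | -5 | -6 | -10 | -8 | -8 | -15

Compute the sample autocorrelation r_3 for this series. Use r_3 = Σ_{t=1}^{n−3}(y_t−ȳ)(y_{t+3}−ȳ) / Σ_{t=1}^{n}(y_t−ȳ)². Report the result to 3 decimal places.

Mean ȳ = (-2 + 1 − 3 − 5 − 6 − 10 − 8 − 8 − 15)/9 = -6.2222
Σ(y_t−ȳ)(y_{t+3}−ȳ) = (5.1605) + (1.6049) + (-12.1728) + (-2.1728) + (-0.3951) + (33.1605) = 25.1852
Denominator Σ(y_t−ȳ)² = 179.5556
r_3 = 25.1852 / 179.5556 = 0.140

0.140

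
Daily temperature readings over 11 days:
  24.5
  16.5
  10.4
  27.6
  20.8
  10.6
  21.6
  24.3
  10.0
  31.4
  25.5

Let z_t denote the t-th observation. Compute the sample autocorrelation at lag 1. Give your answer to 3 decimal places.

Mean z̄ = (24.5 + 16.5 + 10.4 + 27.6 + 20.8 + 10.6 + 21.6 + 24.3 + 10.0 + 31.4 + 25.5)/11 = 20.2909
Numerator Σ_{t=1}^{10}(z_t−z̄)(z_{t+1}−z̄) = -157.1164
Denominator Σ(z_t−z̄)² = 551.7491
r_1 = -157.1164 / 551.7491 = -0.285

-0.285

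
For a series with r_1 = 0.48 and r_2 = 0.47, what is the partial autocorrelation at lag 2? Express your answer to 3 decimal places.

φ_{22} = (r_2 − r_1²) / (1 − r_1²)
r_1² = (0.48)² = 0.2304
Numerator = 0.47 − 0.2304 = 0.2396; denominator = 1 − 0.2304 = 0.7696
φ_{22} = 0.2396 / 0.7696 = 0.311

0.311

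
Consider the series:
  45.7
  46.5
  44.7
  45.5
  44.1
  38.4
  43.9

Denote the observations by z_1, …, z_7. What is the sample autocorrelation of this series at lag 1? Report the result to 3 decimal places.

Mean z̄ = (45.7 + 46.5 + 44.7 + 45.5 + 44.1 + 38.4 + 43.9)/7 = 44.1143
Deviations from mean: 1.5857, 2.3857, 0.5857, 1.3857, -0.0143, -5.7143, -0.2143
Σ(z_t−z̄)(z_{t+1}−z̄) = (3.7831) + (1.3973) + (0.8116) + (-0.0198) + (0.0816) + (1.2245) = 7.2784
Denominator Σ(z_t−z̄)² = 43.1686
r_1 = 7.2784 / 43.1686 = 0.169

0.169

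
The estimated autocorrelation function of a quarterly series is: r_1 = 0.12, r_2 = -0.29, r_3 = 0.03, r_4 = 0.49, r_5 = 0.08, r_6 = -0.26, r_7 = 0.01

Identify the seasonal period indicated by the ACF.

4

The largest autocorrelation is r_4 = 0.49; the remaining lags stay at or below 0.12.
The dominant spike at lag 4 indicates a seasonal period of 4.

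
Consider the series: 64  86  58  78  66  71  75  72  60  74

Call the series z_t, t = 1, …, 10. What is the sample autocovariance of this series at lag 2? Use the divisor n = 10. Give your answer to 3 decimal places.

Mean z̄ = (64 + 86 + 58 + 78 + 66 + 71 + 75 + 72 + 60 + 74)/10 = 70.4000
Σ_{t=1}^{8}(z_t−z̄)(z_{t+2}−z̄) = 195.6800
γ_2 = 195.6800 / 10 = 19.568

19.568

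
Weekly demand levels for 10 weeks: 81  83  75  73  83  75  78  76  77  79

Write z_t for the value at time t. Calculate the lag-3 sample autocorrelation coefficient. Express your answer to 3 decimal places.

0.111

Mean z̄ = (81 + 83 + 75 + 73 + 83 + 75 + 78 + 76 + 77 + 79)/10 = 78.0000
Numerator Σ_{t=1}^{7}(z_t−z̄)(z_{t+3}−z̄) = 12.0000
Denominator Σ(z_t−z̄)² = 108.0000
r_3 = 12.0000 / 108.0000 = 0.111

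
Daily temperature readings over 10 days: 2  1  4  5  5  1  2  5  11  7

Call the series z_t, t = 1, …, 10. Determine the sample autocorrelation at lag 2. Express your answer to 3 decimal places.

-0.251

Mean z̄ = (2 + 1 + 4 + 5 + 5 + 1 + 2 + 5 + 11 + 7)/10 = 4.3000
Numerator Σ_{t=1}^{8}(z_t−z̄)(z_{t+2}−z̄) = -21.5800
Denominator Σ(z_t−z̄)² = 86.1000
r_2 = -21.5800 / 86.1000 = -0.251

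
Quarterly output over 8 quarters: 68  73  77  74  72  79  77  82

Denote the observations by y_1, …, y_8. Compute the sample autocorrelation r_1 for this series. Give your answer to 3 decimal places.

Mean ȳ = (68 + 73 + 77 + 74 + 72 + 79 + 77 + 82)/8 = 75.2500
Deviations from mean: -7.2500, -2.2500, 1.7500, -1.2500, -3.2500, 3.7500, 1.7500, 6.7500
Numerator Σ_{t=1}^{7}(y_t−ȳ)(y_{t+1}−ȳ) = 20.4375
Denominator Σ(y_t−ȳ)² = 135.5000
r_1 = 20.4375 / 135.5000 = 0.151

0.151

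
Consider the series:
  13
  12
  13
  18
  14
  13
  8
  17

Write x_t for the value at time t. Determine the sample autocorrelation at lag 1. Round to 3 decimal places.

-0.231

Mean x̄ = (13 + 12 + 13 + 18 + 14 + 13 + 8 + 17)/8 = 13.5000
Σ(x_t−x̄)(x_{t+1}−x̄) = (0.7500) + (0.7500) + (-2.2500) + (2.2500) + (-0.2500) + (2.7500) + (-19.2500) = -15.2500
Denominator Σ(x_t−x̄)² = 66.0000
r_1 = -15.2500 / 66.0000 = -0.231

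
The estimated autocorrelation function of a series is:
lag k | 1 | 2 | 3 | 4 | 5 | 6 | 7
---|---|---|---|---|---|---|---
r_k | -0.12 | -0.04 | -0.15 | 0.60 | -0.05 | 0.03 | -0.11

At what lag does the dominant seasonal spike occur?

The largest autocorrelation is r_4 = 0.60; the remaining lags stay at or below 0.03.
The dominant spike at lag 4 indicates a seasonal period of 4.

4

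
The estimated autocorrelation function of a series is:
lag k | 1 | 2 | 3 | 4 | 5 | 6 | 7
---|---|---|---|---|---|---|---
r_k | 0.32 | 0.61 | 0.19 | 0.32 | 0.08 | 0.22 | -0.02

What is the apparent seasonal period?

2

The largest autocorrelation is r_2 = 0.61; the remaining lags stay at or below 0.32.
The dominant spike at lag 2 indicates a seasonal period of 2.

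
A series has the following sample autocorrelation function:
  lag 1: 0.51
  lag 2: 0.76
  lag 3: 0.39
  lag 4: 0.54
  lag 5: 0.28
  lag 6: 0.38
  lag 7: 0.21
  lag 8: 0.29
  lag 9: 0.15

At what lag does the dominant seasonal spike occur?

The largest autocorrelation is r_2 = 0.76, with a weaker echo at lag 4 (0.54); the remaining lags stay at or below 0.51.
The dominant spike at lag 2 indicates a seasonal period of 2.

2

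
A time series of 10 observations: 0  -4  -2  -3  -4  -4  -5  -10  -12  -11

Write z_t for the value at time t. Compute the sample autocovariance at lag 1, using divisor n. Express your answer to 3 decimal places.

Mean z̄ = (0 − 4 − 2 − 3 − 4 − 4 − 5 − 10 − 12 − 11)/10 = -5.5000
Σ_{t=1}^{9}(z_t−z̄)(z_{t+1}−z̄) = 91.7500
γ_1 = 91.7500 / 10 = 9.175

9.175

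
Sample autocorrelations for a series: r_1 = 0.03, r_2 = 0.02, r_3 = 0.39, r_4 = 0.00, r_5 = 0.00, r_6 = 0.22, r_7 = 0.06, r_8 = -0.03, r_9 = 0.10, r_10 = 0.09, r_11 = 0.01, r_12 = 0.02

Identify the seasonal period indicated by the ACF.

3

The largest autocorrelation is r_3 = 0.39, with a weaker echo at lag 6 (0.22); the remaining lags stay at or below 0.10.
The dominant spike at lag 3 indicates a seasonal period of 3.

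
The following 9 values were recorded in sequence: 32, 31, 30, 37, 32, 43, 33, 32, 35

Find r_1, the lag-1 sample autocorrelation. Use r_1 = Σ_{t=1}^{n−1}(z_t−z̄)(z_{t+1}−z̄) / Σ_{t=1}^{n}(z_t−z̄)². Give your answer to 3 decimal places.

Mean z̄ = (32 + 31 + 30 + 37 + 32 + 43 + 33 + 32 + 35)/9 = 33.8889
Numerator Σ_{t=1}^{8}(z_t−z̄)(z_{t+1}−z̄) = -27.0123
Denominator Σ(z_t−z̄)² = 128.8889
r_1 = -27.0123 / 128.8889 = -0.210

-0.210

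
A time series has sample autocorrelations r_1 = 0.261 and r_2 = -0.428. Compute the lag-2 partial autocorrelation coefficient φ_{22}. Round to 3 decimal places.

-0.532

φ_{22} = (r_2 − r_1²) / (1 − r_1²)
r_1² = (0.261)² = 0.068121
Numerator = -0.428 − 0.0681 = -0.4961; denominator = 1 − 0.0681 = 0.9319
φ_{22} = -0.4961 / 0.9319 = -0.532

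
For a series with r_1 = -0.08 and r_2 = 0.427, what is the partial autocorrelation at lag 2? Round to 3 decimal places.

φ_{22} = (r_2 − r_1²) / (1 − r_1²)
r_1² = (-0.08)² = 0.0064
Numerator = 0.427 − 0.0064 = 0.4206; denominator = 1 − 0.0064 = 0.9936
φ_{22} = 0.4206 / 0.9936 = 0.423

0.423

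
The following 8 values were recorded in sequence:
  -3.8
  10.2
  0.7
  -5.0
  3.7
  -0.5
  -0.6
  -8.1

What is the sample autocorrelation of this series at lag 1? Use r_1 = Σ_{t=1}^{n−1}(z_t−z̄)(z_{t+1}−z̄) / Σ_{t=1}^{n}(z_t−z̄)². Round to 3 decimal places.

Mean z̄ = (-3.8 + 10.2 + 0.7 − 5.0 + 3.7 − 0.5 − 0.6 − 8.1)/8 = -0.4250
Numerator Σ_{t=1}^{7}(z_t−z̄)(z_{t+1}−z̄) = -46.8781
Denominator Σ(z_t−z̄)² = 222.4350
r_1 = -46.8781 / 222.4350 = -0.211

-0.211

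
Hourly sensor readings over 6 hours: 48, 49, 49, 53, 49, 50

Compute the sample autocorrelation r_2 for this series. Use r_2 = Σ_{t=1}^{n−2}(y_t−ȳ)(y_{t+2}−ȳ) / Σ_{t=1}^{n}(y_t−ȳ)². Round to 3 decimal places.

Mean ȳ = (48 + 49 + 49 + 53 + 49 + 50)/6 = 49.6667
Deviations from mean: -1.6667, -0.6667, -0.6667, 3.3333, -0.6667, 0.3333
Numerator Σ_{t=1}^{4}(y_t−ȳ)(y_{t+2}−ȳ) = 0.4444
Denominator Σ(y_t−ȳ)² = 15.3333
r_2 = 0.4444 / 15.3333 = 0.029

0.029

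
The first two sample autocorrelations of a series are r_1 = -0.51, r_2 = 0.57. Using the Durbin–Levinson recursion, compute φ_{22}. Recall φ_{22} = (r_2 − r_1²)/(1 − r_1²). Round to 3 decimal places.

φ_{22} = (r_2 − r_1²) / (1 − r_1²)
r_1² = (-0.51)² = 0.2601
Numerator = 0.57 − 0.2601 = 0.3099; denominator = 1 − 0.2601 = 0.7399
φ_{22} = 0.3099 / 0.7399 = 0.419

0.419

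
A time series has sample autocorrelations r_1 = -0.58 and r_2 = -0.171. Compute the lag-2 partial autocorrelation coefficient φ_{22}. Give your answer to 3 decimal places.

φ_{22} = (r_2 − r_1²) / (1 − r_1²)
r_1² = (-0.58)² = 0.3364
Numerator = -0.171 − 0.3364 = -0.5074; denominator = 1 − 0.3364 = 0.6636
φ_{22} = -0.5074 / 0.6636 = -0.765

-0.765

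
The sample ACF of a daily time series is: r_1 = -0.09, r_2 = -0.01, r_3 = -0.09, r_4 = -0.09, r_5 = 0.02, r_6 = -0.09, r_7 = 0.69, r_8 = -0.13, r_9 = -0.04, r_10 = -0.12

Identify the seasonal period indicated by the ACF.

7

The largest autocorrelation is r_7 = 0.69; the remaining lags stay at or below 0.02.
The dominant spike at lag 7 indicates a seasonal period of 7.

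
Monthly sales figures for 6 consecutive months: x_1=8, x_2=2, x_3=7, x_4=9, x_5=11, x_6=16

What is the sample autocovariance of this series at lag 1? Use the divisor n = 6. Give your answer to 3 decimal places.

5.634

Mean x̄ = (8 + 2 + 7 + 9 + 11 + 16)/6 = 8.8333
Deviations: -0.8333, -6.8333, -1.8333, 0.1667, 2.1667, 7.1667
Σ_{t=1}^{5}(x_t−x̄)(x_{t+1}−x̄) = 33.8056
γ_1 = 33.8056 / 6 = 5.634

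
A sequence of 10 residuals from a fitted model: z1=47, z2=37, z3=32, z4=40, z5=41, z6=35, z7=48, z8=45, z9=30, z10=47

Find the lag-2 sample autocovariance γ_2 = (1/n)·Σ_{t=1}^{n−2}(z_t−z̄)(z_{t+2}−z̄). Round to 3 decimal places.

-12.628

Mean z̄ = (47 + 37 + 32 + 40 + 41 + 35 + 48 + 45 + 30 + 47)/10 = 40.2000
Σ_{t=1}^{8}(z_t−z̄)(z_{t+2}−z̄) = -126.2800
γ_2 = -126.2800 / 10 = -12.628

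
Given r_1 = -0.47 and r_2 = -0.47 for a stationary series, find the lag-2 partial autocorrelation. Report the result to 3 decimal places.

φ_{22} = (r_2 − r_1²) / (1 − r_1²)
r_1² = (-0.47)² = 0.2209
Numerator = -0.47 − 0.2209 = -0.6909; denominator = 1 − 0.2209 = 0.7791
φ_{22} = -0.6909 / 0.7791 = -0.887

-0.887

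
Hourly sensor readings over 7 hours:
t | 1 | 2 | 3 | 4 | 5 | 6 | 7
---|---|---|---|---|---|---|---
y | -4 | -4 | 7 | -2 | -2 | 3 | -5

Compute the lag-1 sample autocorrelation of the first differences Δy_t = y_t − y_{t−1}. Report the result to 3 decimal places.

-0.474

First differences Δy: 0, 11, -9, 0, 5, -8
Mean of differences = -0.1667
Numerator Σ(Δy_t−Δȳ)(Δy_{t+1}−Δȳ) = -137.8611
Denominator Σ(Δy_t−Δȳ)² = 290.8333
r_1(Δy) = -137.8611 / 290.8333 = -0.474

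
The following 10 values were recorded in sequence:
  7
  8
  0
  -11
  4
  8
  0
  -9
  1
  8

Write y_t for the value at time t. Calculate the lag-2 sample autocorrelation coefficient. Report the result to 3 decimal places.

Mean ȳ = (7 + 8 + 0 − 11 + 4 + 8 + 0 − 9 + 1 + 8)/10 = 1.6000
Numerator Σ_{t=1}^{8}(y_t−ȳ)(y_{t+2}−ȳ) = -312.3200
Denominator Σ(y_t−ȳ)² = 434.4000
r_2 = -312.3200 / 434.4000 = -0.719

-0.719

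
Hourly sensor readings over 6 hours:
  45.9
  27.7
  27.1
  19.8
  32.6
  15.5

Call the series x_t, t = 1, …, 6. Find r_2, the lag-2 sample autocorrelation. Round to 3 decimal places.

0.151

Mean x̄ = (45.9 + 27.7 + 27.1 + 19.8 + 32.6 + 15.5)/6 = 28.1000
Numerator Σ_{t=1}^{4}(x_t−x̄)(x_{t+2}−x̄) = 85.6000
Denominator Σ(x_t−x̄)² = 565.9000
r_2 = 85.6000 / 565.9000 = 0.151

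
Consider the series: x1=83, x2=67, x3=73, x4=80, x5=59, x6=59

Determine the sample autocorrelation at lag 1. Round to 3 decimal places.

-0.013

Mean x̄ = (83 + 67 + 73 + 80 + 59 + 59)/6 = 70.1667
Deviations from mean: 12.8333, -3.1667, 2.8333, 9.8333, -11.1667, -11.1667
Σ(x_t−x̄)(x_{t+1}−x̄) = (-40.6389) + (-8.9722) + (27.8611) + (-109.8056) + (124.6944) = -6.8611
Denominator Σ(x_t−x̄)² = 528.8333
r_1 = -6.8611 / 528.8333 = -0.013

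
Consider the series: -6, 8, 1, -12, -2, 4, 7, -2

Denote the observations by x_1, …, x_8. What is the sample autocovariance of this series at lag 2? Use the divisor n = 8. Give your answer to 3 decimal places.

-22.047

Mean x̄ = (-6 + 8 + 1 − 12 − 2 + 4 + 7 − 2)/8 = -0.2500
Deviations: -5.7500, 8.2500, 1.2500, -11.7500, -1.7500, 4.2500, 7.2500, -1.7500
Σ_{t=1}^{6}(x_t−x̄)(x_{t+2}−x̄) = -176.3750
γ_2 = -176.3750 / 8 = -22.047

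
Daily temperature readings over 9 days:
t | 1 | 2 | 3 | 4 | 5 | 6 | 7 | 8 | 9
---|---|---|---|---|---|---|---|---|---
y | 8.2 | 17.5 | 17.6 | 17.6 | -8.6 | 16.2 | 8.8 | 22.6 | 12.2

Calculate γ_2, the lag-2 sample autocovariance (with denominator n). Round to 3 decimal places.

Mean ȳ = (8.2 + 17.5 + 17.6 + 17.6 − 8.6 + 16.2 + 8.8 + 22.6 + 12.2)/9 = 12.4556
Σ_{t=1}^{7}(y_t−ȳ)(y_{t+2}−ȳ) = 30.8916
γ_2 = 30.8916 / 9 = 3.432

3.432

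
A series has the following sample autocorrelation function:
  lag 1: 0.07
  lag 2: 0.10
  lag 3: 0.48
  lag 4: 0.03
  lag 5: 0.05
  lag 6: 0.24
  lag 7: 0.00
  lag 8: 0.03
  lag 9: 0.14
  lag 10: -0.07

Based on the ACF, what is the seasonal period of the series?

3

The largest autocorrelation is r_3 = 0.48, with a weaker echo at lag 6 (0.24); the remaining lags stay at or below 0.14.
The dominant spike at lag 3 indicates a seasonal period of 3.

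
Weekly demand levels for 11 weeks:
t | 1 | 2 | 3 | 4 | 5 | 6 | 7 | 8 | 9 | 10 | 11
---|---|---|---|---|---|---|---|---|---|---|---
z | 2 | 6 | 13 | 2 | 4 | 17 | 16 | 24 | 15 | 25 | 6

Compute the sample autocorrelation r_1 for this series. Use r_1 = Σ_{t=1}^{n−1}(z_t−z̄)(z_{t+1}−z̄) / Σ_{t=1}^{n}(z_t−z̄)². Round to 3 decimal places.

Mean z̄ = (2 + 6 + 13 + 2 + 4 + 17 + 16 + 24 + 15 + 25 + 6)/11 = 11.8182
Numerator Σ_{t=1}^{10}(z_t−z̄)(z_{t+1}−z̄) = 151.5124
Denominator Σ(z_t−z̄)² = 699.6364
r_1 = 151.5124 / 699.6364 = 0.217

0.217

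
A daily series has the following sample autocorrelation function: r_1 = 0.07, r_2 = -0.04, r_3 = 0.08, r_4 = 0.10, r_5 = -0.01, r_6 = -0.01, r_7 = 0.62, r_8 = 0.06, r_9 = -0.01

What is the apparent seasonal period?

7

The largest autocorrelation is r_7 = 0.62; the remaining lags stay at or below 0.10.
The dominant spike at lag 7 indicates a seasonal period of 7.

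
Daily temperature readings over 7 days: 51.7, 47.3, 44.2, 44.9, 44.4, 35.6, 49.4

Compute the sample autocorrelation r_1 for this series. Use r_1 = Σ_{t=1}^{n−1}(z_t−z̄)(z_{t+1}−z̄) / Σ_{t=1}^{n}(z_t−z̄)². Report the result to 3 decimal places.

Mean z̄ = (51.7 + 47.3 + 44.2 + 44.9 + 44.4 + 35.6 + 49.4)/7 = 45.3571
Deviations from mean: 6.3429, 1.9429, -1.1571, -0.4571, -0.9571, -9.7571, 4.0429
Numerator Σ_{t=1}^{6}(z_t−z̄)(z_{t+1}−z̄) = -19.0661
Denominator Σ(z_t−z̄)² = 158.0171
r_1 = -19.0661 / 158.0171 = -0.121

-0.121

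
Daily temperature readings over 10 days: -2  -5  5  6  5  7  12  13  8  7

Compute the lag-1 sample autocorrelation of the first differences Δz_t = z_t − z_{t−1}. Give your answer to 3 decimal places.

First differences Δz: -3, 10, 1, -1, 2, 5, 1, -5, -1
Mean of differences = 1.0000
Numerator Σ(Δz_t−Δz̄)(Δz_{t+1}−Δz̄) = -22.0000
Denominator Σ(Δz_t−Δz̄)² = 158.0000
r_1(Δz) = -22.0000 / 158.0000 = -0.139

-0.139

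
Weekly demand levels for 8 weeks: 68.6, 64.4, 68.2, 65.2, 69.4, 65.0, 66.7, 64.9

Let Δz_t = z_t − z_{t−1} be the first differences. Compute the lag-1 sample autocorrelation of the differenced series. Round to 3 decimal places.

-0.827

First differences Δz: -4.2, 3.8, -3.0, 4.2, -4.4, 1.7, -1.8
Mean of differences = -0.5286
Numerator Σ(Δz_t−Δz̄)(Δz_{t+1}−Δz̄) = -68.0437
Denominator Σ(Δz_t−Δz̄)² = 82.2543
r_1(Δz) = -68.0437 / 82.2543 = -0.827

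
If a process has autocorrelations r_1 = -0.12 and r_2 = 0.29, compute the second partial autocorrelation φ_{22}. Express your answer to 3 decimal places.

0.280

φ_{22} = (r_2 − r_1²) / (1 − r_1²)
r_1² = (-0.12)² = 0.0144
Numerator = 0.29 − 0.0144 = 0.2756; denominator = 1 − 0.0144 = 0.9856
φ_{22} = 0.2756 / 0.9856 = 0.280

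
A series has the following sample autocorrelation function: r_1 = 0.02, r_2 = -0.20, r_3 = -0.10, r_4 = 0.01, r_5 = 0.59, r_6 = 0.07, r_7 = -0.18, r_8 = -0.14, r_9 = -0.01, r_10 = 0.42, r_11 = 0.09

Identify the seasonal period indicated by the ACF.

The largest autocorrelation is r_5 = 0.59, with a weaker echo at lag 10 (0.42); the remaining lags stay at or below 0.09.
The dominant spike at lag 5 indicates a seasonal period of 5.

5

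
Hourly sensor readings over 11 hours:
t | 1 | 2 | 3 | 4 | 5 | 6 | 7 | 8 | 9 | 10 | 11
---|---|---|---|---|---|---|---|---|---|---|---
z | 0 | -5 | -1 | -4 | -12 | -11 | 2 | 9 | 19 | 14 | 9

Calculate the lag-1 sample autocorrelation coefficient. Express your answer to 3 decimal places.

Mean z̄ = (0 − 5 − 1 − 4 − 12 − 11 + 2 + 9 + 19 + 14 + 9)/11 = 1.8182
Numerator Σ_{t=1}^{10}(z_t−z̄)(z_{t+1}−z̄) = 724.6942
Denominator Σ(z_t−z̄)² = 993.6364
r_1 = 724.6942 / 993.6364 = 0.729

0.729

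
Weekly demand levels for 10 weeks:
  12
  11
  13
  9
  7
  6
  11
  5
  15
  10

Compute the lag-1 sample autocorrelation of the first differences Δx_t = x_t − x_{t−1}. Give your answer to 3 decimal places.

First differences Δx: -1, 2, -4, -2, -1, 5, -6, 10, -5
Mean of differences = -0.2222
Numerator Σ(Δx_t−Δx̄)(Δx_{t+1}−Δx̄) = -144.1605
Denominator Σ(Δx_t−Δx̄)² = 211.5556
r_1(Δx) = -144.1605 / 211.5556 = -0.681

-0.681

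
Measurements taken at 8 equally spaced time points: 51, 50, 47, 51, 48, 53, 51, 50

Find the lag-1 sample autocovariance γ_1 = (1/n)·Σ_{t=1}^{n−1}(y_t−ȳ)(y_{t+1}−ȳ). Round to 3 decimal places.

Mean ȳ = (51 + 50 + 47 + 51 + 48 + 53 + 51 + 50)/8 = 50.1250
Σ_{t=1}^{7}(y_t−ȳ)(y_{t+1}−ȳ) = -8.0156
γ_1 = -8.0156 / 8 = -1.002

-1.002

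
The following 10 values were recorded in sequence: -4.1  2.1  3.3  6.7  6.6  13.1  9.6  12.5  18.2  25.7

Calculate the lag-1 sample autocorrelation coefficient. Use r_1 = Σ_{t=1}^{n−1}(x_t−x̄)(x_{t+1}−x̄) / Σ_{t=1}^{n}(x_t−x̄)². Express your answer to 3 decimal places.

Mean x̄ = (-4.1 + 2.1 + 3.3 + 6.7 + 6.6 + 13.1 + 9.6 + 12.5 + 18.2 + 25.7)/10 = 9.3700
Numerator Σ_{t=1}^{9}(x_t−x̄)(x_{t+1}−x̄) = 328.7361
Denominator Σ(x_t−x̄)² = 654.3410
r_1 = 328.7361 / 654.3410 = 0.502

0.502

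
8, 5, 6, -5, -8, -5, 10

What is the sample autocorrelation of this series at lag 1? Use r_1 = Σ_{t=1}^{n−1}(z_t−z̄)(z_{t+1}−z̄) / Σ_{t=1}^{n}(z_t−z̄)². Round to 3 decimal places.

0.244

Mean z̄ = (8 + 5 + 6 − 5 − 8 − 5 + 10)/7 = 1.5714
Deviations from mean: 6.4286, 3.4286, 4.4286, -6.5714, -9.5714, -6.5714, 8.4286
Σ(z_t−z̄)(z_{t+1}−z̄) = (22.0408) + (15.1837) + (-29.1020) + (62.8980) + (62.8980) + (-55.3878) = 78.5306
Denominator Σ(z_t−z̄)² = 321.7143
r_1 = 78.5306 / 321.7143 = 0.244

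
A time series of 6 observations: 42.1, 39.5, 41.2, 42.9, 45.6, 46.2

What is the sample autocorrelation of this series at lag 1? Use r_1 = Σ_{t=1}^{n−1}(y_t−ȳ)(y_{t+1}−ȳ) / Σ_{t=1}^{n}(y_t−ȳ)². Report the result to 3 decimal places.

0.525

Mean ȳ = (42.1 + 39.5 + 41.2 + 42.9 + 45.6 + 46.2)/6 = 42.9167
Deviations from mean: -0.8167, -3.4167, -1.7167, -0.0167, 2.6833, 3.2833
Σ(y_t−ȳ)(y_{t+1}−ȳ) = (2.7903) + (5.8653) + (0.0286) + (-0.0447) + (8.8103) = 17.4497
Denominator Σ(y_t−ȳ)² = 33.2683
r_1 = 17.4497 / 33.2683 = 0.525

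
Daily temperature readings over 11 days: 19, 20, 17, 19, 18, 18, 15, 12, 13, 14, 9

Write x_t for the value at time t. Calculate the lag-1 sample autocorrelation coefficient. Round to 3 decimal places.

0.521

Mean x̄ = (19 + 20 + 17 + 19 + 18 + 18 + 15 + 12 + 13 + 14 + 9)/11 = 15.8182
Numerator Σ_{t=1}^{10}(x_t−x̄)(x_{t+1}−x̄) = 63.3306
Denominator Σ(x_t−x̄)² = 121.6364
r_1 = 63.3306 / 121.6364 = 0.521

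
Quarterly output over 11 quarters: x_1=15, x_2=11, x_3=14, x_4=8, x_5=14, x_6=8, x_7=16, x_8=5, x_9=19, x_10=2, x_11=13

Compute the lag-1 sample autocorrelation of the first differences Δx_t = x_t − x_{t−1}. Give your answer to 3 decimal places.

-0.887

First differences Δx: -4, 3, -6, 6, -6, 8, -11, 14, -17, 11
Mean of differences = -0.2000
Numerator Σ(Δx_t−Δx̄)(Δx_{t+1}−Δx̄) = -818.8400
Denominator Σ(Δx_t−Δx̄)² = 923.6000
r_1(Δx) = -818.8400 / 923.6000 = -0.887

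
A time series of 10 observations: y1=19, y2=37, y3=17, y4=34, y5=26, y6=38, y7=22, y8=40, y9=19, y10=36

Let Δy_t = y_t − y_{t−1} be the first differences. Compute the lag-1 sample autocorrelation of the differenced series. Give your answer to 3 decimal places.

First differences Δy: 18, -20, 17, -8, 12, -16, 18, -21, 17
Mean of differences = 1.8889
Numerator Σ(Δy_t−Δȳ)(Δy_{t+1}−Δȳ) = -2116.5679
Denominator Σ(Δy_t−Δȳ)² = 2498.8889
r_1(Δy) = -2116.5679 / 2498.8889 = -0.847

-0.847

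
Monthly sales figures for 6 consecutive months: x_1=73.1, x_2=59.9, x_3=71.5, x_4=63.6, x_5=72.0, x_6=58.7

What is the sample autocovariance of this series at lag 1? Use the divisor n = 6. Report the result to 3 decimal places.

Mean x̄ = (73.1 + 59.9 + 71.5 + 63.6 + 72.0 + 58.7)/6 = 66.4667
Σ_{t=1}^{5}(x_t−x̄)(x_{t+1}−x̄) = -149.8778
γ_1 = -149.8778 / 6 = -24.980

-24.980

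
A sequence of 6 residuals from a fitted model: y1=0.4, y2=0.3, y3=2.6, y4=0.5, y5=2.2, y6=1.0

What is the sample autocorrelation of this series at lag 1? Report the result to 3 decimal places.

Mean ȳ = (0.4 + 0.3 + 2.6 + 0.5 + 2.2 + 1.0)/6 = 1.1667
Σ(y_t−ȳ)(y_{t+1}−ȳ) = (0.6644) + (-1.2422) + (-0.9556) + (-0.6889) + (-0.1722) = -2.3944
Denominator Σ(y_t−ȳ)² = 4.9333
r_1 = -2.3944 / 4.9333 = -0.485

-0.485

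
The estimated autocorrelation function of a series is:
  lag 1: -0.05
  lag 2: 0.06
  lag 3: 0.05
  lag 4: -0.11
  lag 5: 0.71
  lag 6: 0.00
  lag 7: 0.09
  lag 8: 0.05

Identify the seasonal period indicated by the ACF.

5

The largest autocorrelation is r_5 = 0.71; the remaining lags stay at or below 0.09.
The dominant spike at lag 5 indicates a seasonal period of 5.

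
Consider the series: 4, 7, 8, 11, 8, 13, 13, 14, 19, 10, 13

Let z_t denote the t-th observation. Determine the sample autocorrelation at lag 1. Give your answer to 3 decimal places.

Mean z̄ = (4 + 7 + 8 + 11 + 8 + 13 + 13 + 14 + 19 + 10 + 13)/11 = 10.9091
Numerator Σ_{t=1}^{10}(z_t−z̄)(z_{t+1}−z̄) = 58.3554
Denominator Σ(z_t−z̄)² = 168.9091
r_1 = 58.3554 / 168.9091 = 0.345

0.345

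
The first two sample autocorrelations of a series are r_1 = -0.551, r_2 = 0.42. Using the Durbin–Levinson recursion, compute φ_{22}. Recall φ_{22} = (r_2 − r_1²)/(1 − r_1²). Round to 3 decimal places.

φ_{22} = (r_2 − r_1²) / (1 − r_1²)
r_1² = (-0.551)² = 0.303601
Numerator = 0.42 − 0.3036 = 0.1164; denominator = 1 − 0.3036 = 0.6964
φ_{22} = 0.1164 / 0.6964 = 0.167

0.167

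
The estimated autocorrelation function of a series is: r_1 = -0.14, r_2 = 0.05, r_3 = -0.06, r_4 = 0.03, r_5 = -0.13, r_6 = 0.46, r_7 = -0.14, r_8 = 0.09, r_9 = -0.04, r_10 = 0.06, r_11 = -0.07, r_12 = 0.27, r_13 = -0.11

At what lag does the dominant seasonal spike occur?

The largest autocorrelation is r_6 = 0.46, with a weaker echo at lag 12 (0.27); the remaining lags stay at or below 0.09.
The dominant spike at lag 6 indicates a seasonal period of 6.

6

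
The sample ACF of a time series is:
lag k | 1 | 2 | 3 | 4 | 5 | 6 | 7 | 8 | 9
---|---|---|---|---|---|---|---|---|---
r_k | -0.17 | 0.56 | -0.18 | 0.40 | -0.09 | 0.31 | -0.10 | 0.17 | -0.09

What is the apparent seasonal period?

The largest autocorrelation is r_2 = 0.56, with weaker echoes at lags 4 (0.40), 6 (0.31) and 8 (0.17); the remaining lags stay at or below -0.09.
The dominant spike at lag 2 indicates a seasonal period of 2.

2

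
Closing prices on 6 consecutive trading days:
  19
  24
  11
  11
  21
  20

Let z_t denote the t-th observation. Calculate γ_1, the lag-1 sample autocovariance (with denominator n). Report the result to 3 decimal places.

Mean z̄ = (19 + 24 + 11 + 11 + 21 + 20)/6 = 17.6667
Σ_{t=1}^{5}(z_t−z̄)(z_{t+1}−z̄) = -3.7778
γ_1 = -3.7778 / 6 = -0.630

-0.630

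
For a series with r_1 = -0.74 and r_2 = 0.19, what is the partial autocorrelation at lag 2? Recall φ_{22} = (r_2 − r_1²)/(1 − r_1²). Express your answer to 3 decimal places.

-0.790

φ_{22} = (r_2 − r_1²) / (1 − r_1²)
r_1² = (-0.74)² = 0.5476
Numerator = 0.19 − 0.5476 = -0.3576; denominator = 1 − 0.5476 = 0.4524
φ_{22} = -0.3576 / 0.4524 = -0.790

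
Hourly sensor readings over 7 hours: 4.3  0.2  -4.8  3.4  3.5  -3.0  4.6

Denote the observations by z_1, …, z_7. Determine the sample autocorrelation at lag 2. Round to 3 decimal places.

Mean z̄ = (4.3 + 0.2 − 4.8 + 3.4 + 3.5 − 3.0 + 4.6)/7 = 1.1714
Σ(z_t−z̄)(z_{t+2}−z̄) = (-18.6820) + (-2.1649) + (-13.9049) + (-9.2963) + (7.9837) = -36.0645
Denominator Σ(z_t−z̄)² = 85.9343
r_2 = -36.0645 / 85.9343 = -0.420

-0.420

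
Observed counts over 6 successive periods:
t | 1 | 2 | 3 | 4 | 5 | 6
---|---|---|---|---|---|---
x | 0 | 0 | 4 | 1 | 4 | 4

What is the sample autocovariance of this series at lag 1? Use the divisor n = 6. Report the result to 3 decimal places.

Mean x̄ = (0 + 0 + 4 + 1 + 4 + 4)/6 = 2.1667
Σ_{t=1}^{5}(x_t−x̄)(x_{t+1}−x̄) = -0.1944
γ_1 = -0.1944 / 6 = -0.032

-0.032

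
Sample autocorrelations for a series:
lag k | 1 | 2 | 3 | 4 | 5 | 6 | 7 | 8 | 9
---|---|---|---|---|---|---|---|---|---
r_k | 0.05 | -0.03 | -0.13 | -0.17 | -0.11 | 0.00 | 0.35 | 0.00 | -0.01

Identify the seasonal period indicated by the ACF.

7

The largest autocorrelation is r_7 = 0.35; the remaining lags stay at or below 0.05.
The dominant spike at lag 7 indicates a seasonal period of 7.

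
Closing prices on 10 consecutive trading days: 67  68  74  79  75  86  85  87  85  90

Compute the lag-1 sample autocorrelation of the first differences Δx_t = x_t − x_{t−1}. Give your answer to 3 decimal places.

First differences Δx: 1, 6, 5, -4, 11, -1, 2, -2, 5
Mean of differences = 2.5556
Numerator Σ(Δx_t−Δx̄)(Δx_{t+1}−Δx̄) = -104.9753
Denominator Σ(Δx_t−Δx̄)² = 174.2222
r_1(Δx) = -104.9753 / 174.2222 = -0.603

-0.603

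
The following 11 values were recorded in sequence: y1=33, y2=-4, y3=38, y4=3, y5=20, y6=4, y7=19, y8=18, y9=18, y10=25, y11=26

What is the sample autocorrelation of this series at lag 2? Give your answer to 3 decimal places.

0.536

Mean ȳ = (33 − 4 + 38 + 3 + 20 + 4 + 19 + 18 + 18 + 25 + 26)/11 = 18.1818
Numerator Σ_{t=1}^{9}(y_t−ȳ)(y_{t+2}−ȳ) = 883.0248
Denominator Σ(y_t−ȳ)² = 1647.6364
r_2 = 883.0248 / 1647.6364 = 0.536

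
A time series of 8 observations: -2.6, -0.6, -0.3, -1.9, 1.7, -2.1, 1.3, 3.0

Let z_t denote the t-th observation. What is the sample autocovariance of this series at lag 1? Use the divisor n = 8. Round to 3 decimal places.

Mean z̄ = (-2.6 − 0.6 − 0.3 − 1.9 + 1.7 − 2.1 + 1.3 + 3.0)/8 = -0.1875
Deviations: -2.4125, -0.4125, -0.1125, -1.7125, 1.8875, -1.9125, 1.4875, 3.1875
Σ_{t=1}^{7}(z_t−z̄)(z_{t+1}−z̄) = -3.7114
γ_1 = -3.7114 / 8 = -0.464

-0.464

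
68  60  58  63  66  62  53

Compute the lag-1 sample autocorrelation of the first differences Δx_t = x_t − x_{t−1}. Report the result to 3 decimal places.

First differences Δx: -8, -2, 5, 3, -4, -9
Mean of differences = -2.5000
Numerator Σ(Δx_t−Δx̄)(Δx_{t+1}−Δx̄) = 43.7500
Denominator Σ(Δx_t−Δx̄)² = 161.5000
r_1(Δx) = 43.7500 / 161.5000 = 0.271

0.271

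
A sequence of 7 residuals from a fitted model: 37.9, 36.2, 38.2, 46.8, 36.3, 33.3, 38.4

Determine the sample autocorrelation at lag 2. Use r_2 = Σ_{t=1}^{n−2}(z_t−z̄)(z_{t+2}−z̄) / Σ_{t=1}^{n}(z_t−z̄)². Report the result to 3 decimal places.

Mean z̄ = (37.9 + 36.2 + 38.2 + 46.8 + 36.3 + 33.3 + 38.4)/7 = 38.1571
Numerator Σ_{t=1}^{5}(z_t−z̄)(z_{t+2}−z̄) = -59.4365
Denominator Σ(z_t−z̄)² = 105.6971
r_2 = -59.4365 / 105.6971 = -0.562

-0.562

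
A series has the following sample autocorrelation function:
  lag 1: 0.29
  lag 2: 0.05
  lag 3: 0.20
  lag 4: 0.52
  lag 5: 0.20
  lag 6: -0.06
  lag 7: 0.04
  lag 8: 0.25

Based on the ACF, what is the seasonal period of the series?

The largest autocorrelation is r_4 = 0.52; the remaining lags stay at or below 0.29. The elevated value at lag 1 (0.29), dropping to 0.05 at lag 2, reflects decaying short-term dependence rather than seasonality.
The dominant spike at lag 4 indicates a seasonal period of 4.

4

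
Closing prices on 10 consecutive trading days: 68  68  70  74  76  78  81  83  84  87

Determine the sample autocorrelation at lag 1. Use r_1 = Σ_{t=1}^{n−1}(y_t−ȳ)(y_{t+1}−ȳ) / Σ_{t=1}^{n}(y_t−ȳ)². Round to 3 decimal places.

Mean ȳ = (68 + 68 + 70 + 74 + 76 + 78 + 81 + 83 + 84 + 87)/10 = 76.9000
Numerator Σ_{t=1}^{9}(y_t−ȳ)(y_{t+1}−ȳ) = 306.7900
Denominator Σ(y_t−ȳ)² = 422.9000
r_1 = 306.7900 / 422.9000 = 0.725

0.725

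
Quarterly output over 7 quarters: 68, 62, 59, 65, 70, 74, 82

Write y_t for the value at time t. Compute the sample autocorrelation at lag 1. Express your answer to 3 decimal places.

0.490

Mean ȳ = (68 + 62 + 59 + 65 + 70 + 74 + 82)/7 = 68.5714
Deviations from mean: -0.5714, -6.5714, -9.5714, -3.5714, 1.4286, 5.4286, 13.4286
Σ(y_t−ȳ)(y_{t+1}−ȳ) = (3.7551) + (62.8980) + (34.1837) + (-5.1020) + (7.7551) + (72.8980) = 176.3878
Denominator Σ(y_t−ȳ)² = 359.7143
r_1 = 176.3878 / 359.7143 = 0.490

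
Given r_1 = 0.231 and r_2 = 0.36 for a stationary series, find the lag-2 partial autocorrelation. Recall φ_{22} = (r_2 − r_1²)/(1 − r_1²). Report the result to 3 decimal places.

φ_{22} = (r_2 − r_1²) / (1 − r_1²)
r_1² = (0.231)² = 0.053361
Numerator = 0.36 − 0.0534 = 0.3066; denominator = 1 − 0.0534 = 0.9466
φ_{22} = 0.3066 / 0.9466 = 0.324

0.324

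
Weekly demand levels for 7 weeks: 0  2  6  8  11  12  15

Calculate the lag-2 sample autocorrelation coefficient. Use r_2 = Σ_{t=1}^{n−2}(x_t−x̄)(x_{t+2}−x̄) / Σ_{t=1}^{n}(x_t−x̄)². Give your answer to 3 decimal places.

Mean x̄ = (0 + 2 + 6 + 8 + 11 + 12 + 15)/7 = 7.7143
Deviations from mean: -7.7143, -5.7143, -1.7143, 0.2857, 3.2857, 4.2857, 7.2857
Numerator Σ_{t=1}^{5}(x_t−x̄)(x_{t+2}−x̄) = 31.1224
Denominator Σ(x_t−x̄)² = 177.4286
r_2 = 31.1224 / 177.4286 = 0.175

0.175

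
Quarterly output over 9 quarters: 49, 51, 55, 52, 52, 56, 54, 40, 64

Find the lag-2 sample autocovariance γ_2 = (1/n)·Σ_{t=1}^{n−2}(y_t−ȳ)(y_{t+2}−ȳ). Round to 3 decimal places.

Mean ȳ = (49 + 51 + 55 + 52 + 52 + 56 + 54 + 40 + 64)/9 = 52.5556
Σ_{t=1}^{7}(y_t−ȳ)(y_{t+2}−ȳ) = -38.6173
γ_2 = -38.6173 / 9 = -4.291

-4.291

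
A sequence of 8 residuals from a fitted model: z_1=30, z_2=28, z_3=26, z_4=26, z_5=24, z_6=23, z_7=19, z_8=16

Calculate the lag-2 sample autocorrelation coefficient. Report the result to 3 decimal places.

0.173

Mean z̄ = (30 + 28 + 26 + 26 + 24 + 23 + 19 + 16)/8 = 24.0000
Deviations from mean: 6.0000, 4.0000, 2.0000, 2.0000, 0.0000, -1.0000, -5.0000, -8.0000
Numerator Σ_{t=1}^{6}(z_t−z̄)(z_{t+2}−z̄) = 26.0000
Denominator Σ(z_t−z̄)² = 150.0000
r_2 = 26.0000 / 150.0000 = 0.173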